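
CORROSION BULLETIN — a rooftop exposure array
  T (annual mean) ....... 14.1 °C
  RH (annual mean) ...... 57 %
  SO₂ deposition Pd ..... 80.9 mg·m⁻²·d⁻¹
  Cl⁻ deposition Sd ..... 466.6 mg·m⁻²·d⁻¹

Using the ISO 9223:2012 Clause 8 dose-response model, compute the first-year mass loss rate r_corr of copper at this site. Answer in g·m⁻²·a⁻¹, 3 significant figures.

r_corr = 10.6 g·m⁻²·a⁻¹

copper: f(T) = -0.080·(T−10) [T>10 °C] = -0.3280
  sulphur-dioxide contribution → 0.3455 μm/a
  chloride contribution → 0.8367 μm/a
  ⇒ r_corr(copper) = 1.182 μm/a
Convert to mass loss: 1.182 μm/a × 8.96 g/cm³ = 10.59 g·m⁻²·a⁻¹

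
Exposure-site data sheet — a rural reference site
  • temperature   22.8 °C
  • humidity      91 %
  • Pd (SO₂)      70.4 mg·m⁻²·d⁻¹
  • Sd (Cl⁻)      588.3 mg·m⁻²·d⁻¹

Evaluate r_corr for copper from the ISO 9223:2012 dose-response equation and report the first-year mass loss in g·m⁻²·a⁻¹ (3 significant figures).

copper: temperature factor f = -0.080·(12.8) = -1.0240
  SO₂ term: 0.0053·70.4^0.26·exp(0.059·91-1.0240) = 1.235
  Cl⁻ term: 0.01025·588.3^0.27·exp(0.036·91+0.049·22.8) = 4.639
  r_corr = 1.235 + 4.639 = 5.874 μm/a
Convert to mass loss: 5.874 μm/a × 8.96 g/cm³ = 52.63 g·m⁻²·a⁻¹

r_corr = 52.6 g·m⁻²·a⁻¹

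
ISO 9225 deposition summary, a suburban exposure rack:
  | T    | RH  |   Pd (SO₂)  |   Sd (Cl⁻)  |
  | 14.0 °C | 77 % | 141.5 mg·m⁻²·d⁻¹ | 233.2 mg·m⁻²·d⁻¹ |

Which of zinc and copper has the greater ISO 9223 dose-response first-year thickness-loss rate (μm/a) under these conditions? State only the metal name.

zinc

zinc: f(T) = -0.071·(T−10) [T>10 °C] = -0.2840
  SO₂ term: 0.0129·141.5^0.44·exp(0.046·77-0.2840) = 2.964
  Cl⁻ term: 0.0175·233.2^0.57·exp(0.008·77+0.085·14.0) = 2.382
  sum: 2.964 + 2.382 → r_corr = 5.346 μm/a
copper: f(T) = -0.080·(T−10) [T>10 °C] = -0.3200
  Pd branch = 0.0053·Pd^0.26·e^(0.059·RH+f) = 1.311 μm/a
  Sd branch = 0.01025·Sd^0.27·e^(0.036·RH+0.049·T) = 1.418 μm/a
  sum: 1.311 + 1.418 → r_corr = 2.729 μm/a
Ordering by μm/a: zinc (5.35) > copper (2.73)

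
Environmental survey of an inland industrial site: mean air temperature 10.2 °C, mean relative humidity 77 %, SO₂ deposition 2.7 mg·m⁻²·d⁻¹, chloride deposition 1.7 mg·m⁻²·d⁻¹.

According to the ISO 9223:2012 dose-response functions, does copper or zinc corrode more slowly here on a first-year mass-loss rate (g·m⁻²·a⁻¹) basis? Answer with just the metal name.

zinc

copper: f(T) = -0.080·(T−10) [T>10 °C] = -0.0160
  SO₂ term: 0.0053·2.7^0.26·exp(0.059·77-0.0160) = 0.6346
  Sd branch = 0.01025·Sd^0.27·e^(0.036·RH+0.049·T) = 0.3118 μm/a
  sum: 0.6346 + 0.3118 → r_corr = 0.9464 μm/a
  mass loss = 0.9464 μm/a × 8.96 g/cm³ = 8.479 g·m⁻²·a⁻¹
zinc: f(T) = -0.071·(T−10) [T>10 °C] = -0.0142
  Pd branch = 0.0129·Pd^0.44·e^(0.046·RH+f) = 0.68 μm/a
  Sd branch = 0.0175·Sd^0.57·e^(0.008·RH+0.085·T) = 0.1043 μm/a
  sum: 0.68 + 0.1043 → r_corr = 0.7843 μm/a
  mass loss = 0.7843 μm/a × 7.14 g/cm³ = 5.6 g·m⁻²·a⁻¹
Ordering by g·m⁻²·a⁻¹: copper (8.48) > zinc (5.6)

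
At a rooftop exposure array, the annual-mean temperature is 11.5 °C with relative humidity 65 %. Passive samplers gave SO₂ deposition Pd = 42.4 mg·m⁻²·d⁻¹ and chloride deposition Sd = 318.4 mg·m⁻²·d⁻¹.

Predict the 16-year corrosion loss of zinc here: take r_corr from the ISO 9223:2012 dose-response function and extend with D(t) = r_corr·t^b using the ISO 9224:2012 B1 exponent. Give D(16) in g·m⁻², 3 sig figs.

D(16) = 224 g·m⁻²

zinc: f(T) = -0.071·(T−10) [T>10 °C] = -0.1065
  Pd branch = 0.0129·Pd^0.44·e^(0.046·RH+f) = 1.199 μm/a
  Cl⁻ term: 0.0175·318.4^0.57·exp(0.008·65+0.085·11.5) = 2.09
  r_corr = 1.199 + 2.09 = 3.289 μm/a
ISO 9224: D(t) = r_corr · t^b with b = 0.813 (zinc, B1)
  D(16) = 3.289 × 16^0.813 = 3.289 × 9.527 = 31.33 μm
  Mass loss = 31.33 μm × 7.14 g/cm³ = 223.7 g·m⁻²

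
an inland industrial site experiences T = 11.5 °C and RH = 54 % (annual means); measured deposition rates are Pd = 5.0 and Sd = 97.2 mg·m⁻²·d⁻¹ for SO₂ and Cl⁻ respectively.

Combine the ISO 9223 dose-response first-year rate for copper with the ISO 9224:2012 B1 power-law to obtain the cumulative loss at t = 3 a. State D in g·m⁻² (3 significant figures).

D(3) = 11.3 g·m⁻²

copper: T>10 °C ⇒ hinge -0.080·(11.5−10) = -0.1200
  SO₂ term: 0.0053·5.0^0.26·exp(0.059·54-0.1200) = 0.1728
  Sd branch = 0.01025·Sd^0.27·e^(0.036·RH+0.049·T) = 0.4329 μm/a
  sum: 0.1728 + 0.4329 → r_corr = 0.6057 μm/a
ISO 9224: D(t) = r_corr · t^b with b = 0.667 (copper, B1)
  D(3) = 0.6057 × 3^0.667 = 0.6057 × 2.081 = 1.26 μm
  Mass loss = 1.26 μm × 8.96 g/cm³ = 11.29 g·m⁻²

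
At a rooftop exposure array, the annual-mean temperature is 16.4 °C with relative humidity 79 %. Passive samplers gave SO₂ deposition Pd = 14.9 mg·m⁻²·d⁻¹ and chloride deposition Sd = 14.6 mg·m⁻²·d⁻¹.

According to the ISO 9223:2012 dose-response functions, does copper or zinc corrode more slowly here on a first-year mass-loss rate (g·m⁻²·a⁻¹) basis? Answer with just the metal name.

copper: temperature factor f = -0.080·(6.4) = -0.5120
  Pd branch = 0.0053·Pd^0.26·e^(0.059·RH+f) = 0.6779 μm/a
  Cl⁻ term: 0.01025·14.6^0.27·exp(0.036·79+0.049·16.4) = 0.8114
  sum: 0.6779 + 0.8114 → r_corr = 1.489 μm/a
  mass loss = 1.489 μm/a × 8.96 g/cm³ = 13.34 g·m⁻²·a⁻¹
zinc: f(T) = -0.071·(T−10) [T>10 °C] = -0.4544
  Pd branch = 0.0129·Pd^0.44·e^(0.046·RH+f) = 1.018 μm/a
  Cl⁻ term: 0.0175·14.6^0.57·exp(0.008·79+0.085·16.4) = 0.6118
  r_corr = 1.018 + 0.6118 = 1.63 μm/a
  mass loss = 1.63 μm/a × 7.14 g/cm³ = 11.64 g·m⁻²·a⁻¹
Ordering by g·m⁻²·a⁻¹: copper (13.3) > zinc (11.6)

zinc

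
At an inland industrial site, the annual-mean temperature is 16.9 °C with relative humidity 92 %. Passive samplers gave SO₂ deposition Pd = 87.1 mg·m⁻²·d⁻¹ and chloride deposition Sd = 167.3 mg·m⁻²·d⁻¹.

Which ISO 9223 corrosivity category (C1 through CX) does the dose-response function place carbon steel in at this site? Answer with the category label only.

C5

carbon steel: T>10 °C ⇒ hinge -0.054·(16.9−10) = -0.3726
  SO₂ term: 1.77·87.1^0.52·exp(0.02·92-0.3726) = 78.35
  Cl⁻ term: 0.102·167.3^0.62·exp(0.033·92+0.04·16.9) = 99.83
  r_corr = 78.35 + 99.83 = 178.2 μm/a
ISO 9223 Table 2 (carbon steel): 80 < 178 ≤ 200 μm/a ⇒ C5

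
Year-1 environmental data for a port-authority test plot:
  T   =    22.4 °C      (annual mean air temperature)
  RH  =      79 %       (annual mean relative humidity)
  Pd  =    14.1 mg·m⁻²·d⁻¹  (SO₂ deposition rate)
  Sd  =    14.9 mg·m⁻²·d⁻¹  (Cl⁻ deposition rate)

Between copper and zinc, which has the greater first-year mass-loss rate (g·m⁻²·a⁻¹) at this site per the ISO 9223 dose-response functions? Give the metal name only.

copper

copper: T>10 °C ⇒ hinge -0.080·(22.4−10) = -0.9920
  sulphur-dioxide contribution → 0.4135 μm/a
  chloride contribution → 1.095 μm/a
  ⇒ r_corr(copper) = 1.508 μm/a
  mass loss = 1.508 μm/a × 8.96 g/cm³ = 13.51 g·m⁻²·a⁻¹
zinc: temperature factor f = -0.071·(12.4) = -0.8804
  sulphur-dioxide contribution → 0.6488 μm/a
  chloride contribution → 1.031 μm/a
  total first-year rate 1.679 μm/a
  mass loss = 1.679 μm/a × 7.14 g/cm³ = 11.99 g·m⁻²·a⁻¹
Ordering by g·m⁻²·a⁻¹: copper (13.5) > zinc (12)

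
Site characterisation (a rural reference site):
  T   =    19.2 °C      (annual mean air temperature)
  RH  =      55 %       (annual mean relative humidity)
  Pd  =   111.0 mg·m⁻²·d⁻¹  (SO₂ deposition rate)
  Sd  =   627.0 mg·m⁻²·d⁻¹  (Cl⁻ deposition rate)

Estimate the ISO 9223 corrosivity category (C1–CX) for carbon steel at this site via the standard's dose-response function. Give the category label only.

C5

carbon steel: f(T) = -0.054·(T−10) [T>10 °C] = -0.4968
  SO₂ term: 1.77·111.0^0.52·exp(0.02·55-0.4968) = 37.45
  Sd branch = 0.102·Sd^0.62·e^(0.033·RH+0.04·T) = 73.23 μm/a
  r_corr = 37.45 + 73.23 = 110.7 μm/a
111 μm/a falls in (80, 200] for carbon steel → category C5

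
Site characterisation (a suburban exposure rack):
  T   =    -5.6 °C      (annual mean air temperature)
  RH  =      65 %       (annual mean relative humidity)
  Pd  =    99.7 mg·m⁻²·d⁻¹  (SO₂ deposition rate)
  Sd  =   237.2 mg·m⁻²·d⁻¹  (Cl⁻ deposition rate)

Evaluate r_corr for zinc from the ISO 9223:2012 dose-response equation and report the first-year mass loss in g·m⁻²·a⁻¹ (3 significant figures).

zinc: T≤10 °C ⇒ hinge +0.038·(-5.6−10) = -0.5928
  SO₂ term: 0.0129·99.7^0.44·exp(0.046·65-0.5928) = 1.074
  Cl⁻ term: 0.0175·237.2^0.57·exp(0.008·65+0.085·-5.6) = 0.413
  r_corr = 1.074 + 0.413 = 1.487 μm/a
Convert to mass loss: 1.487 μm/a × 7.14 g/cm³ = 10.62 g·m⁻²·a⁻¹

r_corr = 10.6 g·m⁻²·a⁻¹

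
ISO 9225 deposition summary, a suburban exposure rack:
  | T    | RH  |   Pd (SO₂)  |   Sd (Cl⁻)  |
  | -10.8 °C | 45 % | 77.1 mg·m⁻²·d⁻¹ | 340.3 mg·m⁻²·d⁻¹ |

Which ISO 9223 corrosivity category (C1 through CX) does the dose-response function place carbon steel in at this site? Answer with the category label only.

C2

carbon steel: f(T) = +0.150·(T−10) [T≤10 °C] = -3.1200
  SO₂ term: 1.77·77.1^0.52·exp(0.02·45-3.1200) = 1.841
  Sd branch = 0.102·Sd^0.62·e^(0.033·RH+0.04·T) = 10.86 μm/a
  r_corr = 1.841 + 10.86 = 12.7 μm/a
ISO 9223 Table 2 (carbon steel): 1.3 < 12.7 ≤ 25 μm/a ⇒ C2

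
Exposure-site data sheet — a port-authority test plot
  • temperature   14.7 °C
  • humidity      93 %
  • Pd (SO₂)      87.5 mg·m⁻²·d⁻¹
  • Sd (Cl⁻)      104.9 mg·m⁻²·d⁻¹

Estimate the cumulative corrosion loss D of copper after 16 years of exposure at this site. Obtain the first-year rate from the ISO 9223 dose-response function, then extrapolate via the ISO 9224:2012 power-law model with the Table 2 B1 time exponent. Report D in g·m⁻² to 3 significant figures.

D(16) = 280 g·m⁻²

copper: f(T) = -0.080·(T−10) [T>10 °C] = -0.3760
  SO₂ term: 0.0053·87.5^0.26·exp(0.059·93-0.3760) = 2.811
  Cl⁻ term: 0.01025·104.9^0.27·exp(0.036·93+0.049·14.7) = 2.105
  sum: 2.811 + 2.105 → r_corr = 4.916 μm/a
Long-term exponent b (ISO 9224 Table 2, B1) = 0.667
  D(16) = 4.916 × 16^0.667 = 4.916 × 6.355 = 31.24 μm
  Mass loss = 31.24 μm × 8.96 g/cm³ = 279.9 g·m⁻²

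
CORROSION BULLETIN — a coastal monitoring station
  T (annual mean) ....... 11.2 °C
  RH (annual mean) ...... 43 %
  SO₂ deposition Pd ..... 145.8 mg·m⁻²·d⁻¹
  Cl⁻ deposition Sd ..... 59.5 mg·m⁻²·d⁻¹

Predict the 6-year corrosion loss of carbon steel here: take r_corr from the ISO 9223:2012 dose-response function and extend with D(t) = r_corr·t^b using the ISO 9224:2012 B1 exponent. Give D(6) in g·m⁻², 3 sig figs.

carbon steel: f(T) = -0.054·(T−10) [T>10 °C] = -0.0648
  SO₂ term: 1.77·145.8^0.52·exp(0.02·43-0.0648) = 52.3
  Sd branch = 0.102·Sd^0.62·e^(0.033·RH+0.04·T) = 8.311 μm/a
  sum: 52.3 + 8.311 → r_corr = 60.61 μm/a
ISO 9224: D(t) = r_corr · t^b with b = 0.523 (carbon steel, B1)
  D(6) = 60.61 × 6^0.523 = 60.61 × 2.553 = 154.7 μm
  Mass loss = 154.7 μm × 7.85 g/cm³ = 1214 g·m⁻²

D(6) = 1.21e+03 g·m⁻²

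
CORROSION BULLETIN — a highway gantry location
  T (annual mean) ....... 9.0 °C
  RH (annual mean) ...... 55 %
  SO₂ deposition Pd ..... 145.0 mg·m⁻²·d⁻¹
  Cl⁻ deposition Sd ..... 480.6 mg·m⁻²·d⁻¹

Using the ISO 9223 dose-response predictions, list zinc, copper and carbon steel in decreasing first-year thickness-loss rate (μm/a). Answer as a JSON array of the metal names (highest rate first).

zinc: f(T) = +0.038·(T−10) [T≤10 °C] = -0.0380
  Pd branch = 0.0129·Pd^0.44·e^(0.046·RH+f) = 1.393 μm/a
  Sd branch = 0.0175·Sd^0.57·e^(0.008·RH+0.085·T) = 1.972 μm/a
  r_corr = 1.393 + 1.972 = 3.365 μm/a
copper: f(T) = +0.126·(T−10) [T≤10 °C] = -0.1260
  Pd branch = 0.0053·Pd^0.26·e^(0.059·RH+f) = 0.4373 μm/a
  Cl⁻ term: 0.01025·480.6^0.27·exp(0.036·55+0.049·9.0) = 0.6113
  r_corr = 0.4373 + 0.6113 = 1.049 μm/a
carbon steel: f(T) = +0.150·(T−10) [T≤10 °C] = -0.1500
  SO₂ term: 1.77·145.0^0.52·exp(0.02·55-0.1500) = 60.88
  Sd branch = 0.102·Sd^0.62·e^(0.033·RH+0.04·T) = 41.29 μm/a
  r_corr = 60.88 + 41.29 = 102.2 μm/a
Ordering by μm/a: carbon steel (102) > zinc (3.37) > copper (1.05)

["carbon steel", "zinc", "copper"]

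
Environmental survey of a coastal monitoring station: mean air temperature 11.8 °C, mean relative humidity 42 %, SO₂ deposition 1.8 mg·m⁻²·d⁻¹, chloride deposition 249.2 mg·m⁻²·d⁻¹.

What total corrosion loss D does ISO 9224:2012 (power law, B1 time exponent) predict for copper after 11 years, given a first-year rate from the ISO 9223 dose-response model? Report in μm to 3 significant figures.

D(11) = 2.14 μm

copper: T>10 °C ⇒ hinge -0.080·(11.8−10) = -0.1440
  sulphur-dioxide contribution → 0.06372 μm/a
  chloride contribution → 0.3678 μm/a
  total first-year rate 0.4315 μm/a
Power-law: D(11) = r_corr · 11^0.667
  D(11) = 0.4315 × 11^0.667 = 0.4315 × 4.95 = 2.136 μm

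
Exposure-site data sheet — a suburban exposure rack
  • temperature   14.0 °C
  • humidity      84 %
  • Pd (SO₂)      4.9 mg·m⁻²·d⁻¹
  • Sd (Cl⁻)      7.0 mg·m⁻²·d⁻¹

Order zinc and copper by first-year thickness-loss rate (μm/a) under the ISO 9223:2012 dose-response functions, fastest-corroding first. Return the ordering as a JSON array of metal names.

zinc: temperature factor f = -0.071·(4.0) = -0.2840
  SO₂ term: 0.0129·4.9^0.44·exp(0.046·84-0.2840) = 0.9312
  Cl⁻ term: 0.0175·7.0^0.57·exp(0.008·84+0.085·14.0) = 0.3415
  sum: 0.9312 + 0.3415 → r_corr = 1.273 μm/a
copper: T>10 °C ⇒ hinge -0.080·(14.0−10) = -0.3200
  Pd branch = 0.0053·Pd^0.26·e^(0.059·RH+f) = 0.8263 μm/a
  Cl⁻ term: 0.01025·7.0^0.27·exp(0.036·84+0.049·14.0) = 0.7082
  sum: 0.8263 + 0.7082 → r_corr = 1.534 μm/a
Ordering by μm/a: copper (1.53) > zinc (1.27)

["copper", "zinc"]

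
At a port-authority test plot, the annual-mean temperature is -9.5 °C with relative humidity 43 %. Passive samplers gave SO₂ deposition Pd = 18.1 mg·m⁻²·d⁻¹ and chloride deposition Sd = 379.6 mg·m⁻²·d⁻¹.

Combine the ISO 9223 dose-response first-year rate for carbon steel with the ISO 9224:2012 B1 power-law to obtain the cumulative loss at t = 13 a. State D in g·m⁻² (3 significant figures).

D(13) = 374 g·m⁻²

carbon steel: T≤10 °C ⇒ hinge +0.150·(-9.5−10) = -2.9250
  SO₂ term: 1.77·18.1^0.52·exp(0.02·43-2.9250) = 1.012
  Cl⁻ term: 0.102·379.6^0.62·exp(0.033·43+0.04·-9.5) = 11.46
  sum: 1.012 + 11.46 → r_corr = 12.47 μm/a
Power-law: D(13) = r_corr · 13^0.523
  D(13) = 12.47 × 13^0.523 = 12.47 × 3.825 = 47.68 μm
  Mass loss = 47.68 μm × 7.85 g/cm³ = 374.3 g·m⁻²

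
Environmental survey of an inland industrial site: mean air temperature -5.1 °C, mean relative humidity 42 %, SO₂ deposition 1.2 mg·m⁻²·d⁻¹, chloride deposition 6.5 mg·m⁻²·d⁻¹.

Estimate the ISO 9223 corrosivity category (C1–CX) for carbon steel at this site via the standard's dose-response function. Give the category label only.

C2

carbon steel: T≤10 °C ⇒ hinge +0.150·(-5.1−10) = -2.2650
  sulphur-dioxide contribution → 0.468 μm/a
  chloride contribution → 1.062 μm/a
  ⇒ r_corr(carbon steel) = 1.53 μm/a
1.53 μm/a falls in (1.3, 25] for carbon steel → category C2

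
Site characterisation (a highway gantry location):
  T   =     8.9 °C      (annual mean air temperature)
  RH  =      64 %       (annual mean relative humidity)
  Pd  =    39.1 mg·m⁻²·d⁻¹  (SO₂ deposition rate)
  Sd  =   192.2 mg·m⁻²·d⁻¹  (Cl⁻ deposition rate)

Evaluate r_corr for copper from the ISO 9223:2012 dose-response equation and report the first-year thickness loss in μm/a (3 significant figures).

copper: temperature factor f = +0.126·(-1.1) = -0.1386
  sulphur-dioxide contribution → 0.5223 μm/a
  chloride contribution → 0.6567 μm/a
  ⇒ r_corr(copper) = 1.179 μm/a

r_corr = 1.18 μm/a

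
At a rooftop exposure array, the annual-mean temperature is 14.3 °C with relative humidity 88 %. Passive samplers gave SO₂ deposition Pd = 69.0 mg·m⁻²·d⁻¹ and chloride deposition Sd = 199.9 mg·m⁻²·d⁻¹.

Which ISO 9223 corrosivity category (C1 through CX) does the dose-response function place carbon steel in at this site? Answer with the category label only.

carbon steel: f(T) = -0.054·(T−10) [T>10 °C] = -0.2322
  Pd branch = 1.77·Pd^0.52·e^(0.02·RH+f) = 73.74 μm/a
  Cl⁻ term: 0.102·199.9^0.62·exp(0.033·88+0.04·14.3) = 88.05
  r_corr = 73.74 + 88.05 = 161.8 μm/a
Category bounds: 80…200 μm/a bracket r_corr ⇒ C5

C5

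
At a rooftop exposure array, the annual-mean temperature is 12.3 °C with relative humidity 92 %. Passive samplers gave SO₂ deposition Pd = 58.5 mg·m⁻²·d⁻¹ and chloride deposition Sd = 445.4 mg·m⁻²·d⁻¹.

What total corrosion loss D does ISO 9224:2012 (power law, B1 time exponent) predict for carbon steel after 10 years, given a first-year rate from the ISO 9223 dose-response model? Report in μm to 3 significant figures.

carbon steel: T>10 °C ⇒ hinge -0.054·(12.3−10) = -0.1242
  sulphur-dioxide contribution → 81.67 μm/a
  chloride contribution → 152.4 μm/a
  total first-year rate 234.1 μm/a
ISO 9224: D(t) = r_corr · t^b with b = 0.523 (carbon steel, B1)
  D(10) = 234.1 × 10^0.523 = 234.1 × 3.334 = 780.5 μm

D(10) = 780 μm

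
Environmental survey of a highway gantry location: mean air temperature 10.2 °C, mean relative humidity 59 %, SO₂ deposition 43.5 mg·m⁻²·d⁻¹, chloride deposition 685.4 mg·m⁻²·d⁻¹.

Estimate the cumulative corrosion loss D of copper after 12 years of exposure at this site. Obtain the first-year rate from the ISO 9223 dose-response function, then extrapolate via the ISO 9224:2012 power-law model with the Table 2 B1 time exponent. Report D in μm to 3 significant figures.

D(12) = 6.69 μm

copper: temperature factor f = -0.080·(0.2) = -0.0160
  Pd branch = 0.0053·Pd^0.26·e^(0.059·RH+f) = 0.452 μm/a
  Sd branch = 0.01025·Sd^0.27·e^(0.036·RH+0.049·T) = 0.824 μm/a
  r_corr = 0.452 + 0.824 = 1.276 μm/a
ISO 9224: D(t) = r_corr · t^b with b = 0.667 (copper, B1)
  D(12) = 1.276 × 12^0.667 = 1.276 × 5.246 = 6.694 μm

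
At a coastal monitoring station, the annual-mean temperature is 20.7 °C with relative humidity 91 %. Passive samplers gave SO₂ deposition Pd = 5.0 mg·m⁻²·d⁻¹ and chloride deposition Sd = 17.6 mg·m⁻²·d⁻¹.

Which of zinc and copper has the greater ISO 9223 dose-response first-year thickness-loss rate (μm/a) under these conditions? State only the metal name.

copper

zinc: T>10 °C ⇒ hinge -0.071·(20.7−10) = -0.7597
  sulphur-dioxide contribution → 0.8057 μm/a
  chloride contribution → 1.08 μm/a
  ⇒ r_corr(zinc) = 1.885 μm/a
copper: f(T) = -0.080·(T−10) [T>10 °C] = -0.8560
  sulphur-dioxide contribution → 0.7345 μm/a
  chloride contribution → 1.623 μm/a
  ⇒ r_corr(copper) = 2.357 μm/a
Ordering by μm/a: copper (2.36) > zinc (1.89)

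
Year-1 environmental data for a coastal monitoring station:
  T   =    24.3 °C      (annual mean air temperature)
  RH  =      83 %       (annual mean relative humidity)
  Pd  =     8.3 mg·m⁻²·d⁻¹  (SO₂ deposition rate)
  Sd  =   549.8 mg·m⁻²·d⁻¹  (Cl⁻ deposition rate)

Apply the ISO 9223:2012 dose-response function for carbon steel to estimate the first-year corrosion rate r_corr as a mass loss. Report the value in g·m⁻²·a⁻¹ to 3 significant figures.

carbon steel: T>10 °C ⇒ hinge -0.054·(24.3−10) = -0.7722
  Pd branch = 1.77·Pd^0.52·e^(0.02·RH+f) = 12.93 μm/a
  Sd branch = 0.102·Sd^0.62·e^(0.033·RH+0.04·T) = 208.5 μm/a
  sum: 12.93 + 208.5 → r_corr = 221.5 μm/a
Convert to mass loss: 221.5 μm/a × 7.85 g/cm³ = 1739 g·m⁻²·a⁻¹

r_corr = 1.74e+03 g·m⁻²·a⁻¹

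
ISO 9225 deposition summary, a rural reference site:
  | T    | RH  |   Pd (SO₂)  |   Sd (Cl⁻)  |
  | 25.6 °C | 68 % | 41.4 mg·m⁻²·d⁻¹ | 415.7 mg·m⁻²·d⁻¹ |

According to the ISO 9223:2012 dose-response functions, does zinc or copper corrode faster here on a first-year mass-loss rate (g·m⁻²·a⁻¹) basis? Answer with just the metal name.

zinc: f(T) = -0.071·(T−10) [T>10 °C] = -1.1076
  SO₂ term: 0.0129·41.4^0.44·exp(0.046·68-1.1076) = 0.5006
  Sd branch = 0.0175·Sd^0.57·e^(0.008·RH+0.085·T) = 8.261 μm/a
  r_corr = 0.5006 + 8.261 = 8.761 μm/a
  mass loss = 8.761 μm/a × 7.14 g/cm³ = 62.56 g·m⁻²·a⁻¹
copper: T>10 °C ⇒ hinge -0.080·(25.6−10) = -1.2480
  SO₂ term: 0.0053·41.4^0.26·exp(0.059·68-1.2480) = 0.2214
  Cl⁻ term: 0.01025·415.7^0.27·exp(0.036·68+0.049·25.6) = 2.117
  r_corr = 0.2214 + 2.117 = 2.338 μm/a
  mass loss = 2.338 μm/a × 8.96 g/cm³ = 20.95 g·m⁻²·a⁻¹
Ordering by g·m⁻²·a⁻¹: zinc (62.6) > copper (21)

zinc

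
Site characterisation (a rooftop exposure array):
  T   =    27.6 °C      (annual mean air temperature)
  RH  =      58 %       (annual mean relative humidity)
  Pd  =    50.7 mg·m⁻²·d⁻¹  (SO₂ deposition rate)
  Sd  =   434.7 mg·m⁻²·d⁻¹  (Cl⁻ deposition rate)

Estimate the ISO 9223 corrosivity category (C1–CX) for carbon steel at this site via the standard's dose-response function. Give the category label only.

C5

carbon steel: temperature factor f = -0.054·(17.6) = -0.9504
  Pd branch = 1.77·Pd^0.52·e^(0.02·RH+f) = 16.81 μm/a
  Cl⁻ term: 0.102·434.7^0.62·exp(0.033·58+0.04·27.6) = 90.15
  sum: 16.81 + 90.15 → r_corr = 107 μm/a
107 μm/a falls in (80, 200] for carbon steel → category C5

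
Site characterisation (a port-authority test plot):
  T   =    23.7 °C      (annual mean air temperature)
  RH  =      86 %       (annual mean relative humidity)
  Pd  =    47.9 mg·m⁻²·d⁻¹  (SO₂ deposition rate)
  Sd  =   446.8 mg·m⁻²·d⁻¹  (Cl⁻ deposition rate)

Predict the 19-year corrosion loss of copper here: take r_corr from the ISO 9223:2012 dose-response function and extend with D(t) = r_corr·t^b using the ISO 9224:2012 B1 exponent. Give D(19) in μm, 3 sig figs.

D(19) = 32.3 μm

copper: temperature factor f = -0.080·(13.7) = -1.0960
  SO₂ term: 0.0053·47.9^0.26·exp(0.059·86-1.0960) = 0.7741
  Sd branch = 0.01025·Sd^0.27·e^(0.036·RH+0.049·T) = 3.76 μm/a
  sum: 0.7741 + 3.76 → r_corr = 4.534 μm/a
Power-law: D(19) = r_corr · 19^0.667
  D(19) = 4.534 × 19^0.667 = 4.534 × 7.127 = 32.32 μm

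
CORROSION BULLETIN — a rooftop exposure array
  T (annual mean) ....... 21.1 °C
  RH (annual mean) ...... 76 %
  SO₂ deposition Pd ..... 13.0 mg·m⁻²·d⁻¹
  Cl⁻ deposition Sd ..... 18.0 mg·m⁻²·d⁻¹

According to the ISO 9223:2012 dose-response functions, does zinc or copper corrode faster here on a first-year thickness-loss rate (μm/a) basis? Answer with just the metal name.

zinc

zinc: f(T) = -0.071·(T−10) [T>10 °C] = -0.7881
  sulphur-dioxide contribution → 0.5981 μm/a
  chloride contribution → 1.003 μm/a
  total first-year rate 1.602 μm/a
copper: temperature factor f = -0.080·(11.1) = -0.8880
  sulphur-dioxide contribution → 0.3764 μm/a
  chloride contribution → 0.9703 μm/a
  total first-year rate 1.347 μm/a
Ordering by μm/a: zinc (1.6) > copper (1.35)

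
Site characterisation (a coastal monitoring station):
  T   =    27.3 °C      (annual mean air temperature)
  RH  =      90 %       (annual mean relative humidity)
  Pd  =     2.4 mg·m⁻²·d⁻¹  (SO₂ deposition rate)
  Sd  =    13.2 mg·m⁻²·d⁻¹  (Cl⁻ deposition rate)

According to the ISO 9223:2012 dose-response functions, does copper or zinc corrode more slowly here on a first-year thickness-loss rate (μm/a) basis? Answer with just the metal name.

zinc

copper: temperature factor f = -0.080·(17.3) = -1.3840
  SO₂ term: 0.0053·2.4^0.26·exp(0.059·90-1.3840) = 0.3374
  Sd branch = 0.01025·Sd^0.27·e^(0.036·RH+0.049·T) = 2.001 μm/a
  r_corr = 0.3374 + 2.001 = 2.339 μm/a
zinc: temperature factor f = -0.071·(17.3) = -1.2283
  SO₂ term: 0.0129·2.4^0.44·exp(0.046·90-1.2283) = 0.3487
  Sd branch = 0.0175·Sd^0.57·e^(0.008·RH+0.085·T) = 1.593 μm/a
  r_corr = 0.3487 + 1.593 = 1.942 μm/a
Ordering by μm/a: copper (2.34) > zinc (1.94)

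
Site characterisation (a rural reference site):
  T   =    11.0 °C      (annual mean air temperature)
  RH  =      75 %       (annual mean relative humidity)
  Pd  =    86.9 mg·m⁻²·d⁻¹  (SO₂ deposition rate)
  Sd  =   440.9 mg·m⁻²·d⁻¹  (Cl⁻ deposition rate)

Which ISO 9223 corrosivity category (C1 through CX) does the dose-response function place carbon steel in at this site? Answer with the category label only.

C5

carbon steel: T>10 °C ⇒ hinge -0.054·(11.0−10) = -0.0540
  sulphur-dioxide contribution → 76.6 μm/a
  chloride contribution → 82.05 μm/a
  ⇒ r_corr(carbon steel) = 158.7 μm/a
ISO 9223 Table 2 (carbon steel): 80 < 159 ≤ 200 μm/a ⇒ C5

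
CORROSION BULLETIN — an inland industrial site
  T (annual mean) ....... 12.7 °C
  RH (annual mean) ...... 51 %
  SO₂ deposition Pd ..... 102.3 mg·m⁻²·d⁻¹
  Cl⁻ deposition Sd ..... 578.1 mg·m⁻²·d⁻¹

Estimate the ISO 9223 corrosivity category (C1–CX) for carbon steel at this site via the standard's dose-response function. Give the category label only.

carbon steel: T>10 °C ⇒ hinge -0.054·(12.7−10) = -0.1458
  sulphur-dioxide contribution → 47.07 μm/a
  chloride contribution → 47.05 μm/a
  ⇒ r_corr(carbon steel) = 94.13 μm/a
ISO 9223 Table 2 (carbon steel): 80 < 94.1 ≤ 200 μm/a ⇒ C5

C5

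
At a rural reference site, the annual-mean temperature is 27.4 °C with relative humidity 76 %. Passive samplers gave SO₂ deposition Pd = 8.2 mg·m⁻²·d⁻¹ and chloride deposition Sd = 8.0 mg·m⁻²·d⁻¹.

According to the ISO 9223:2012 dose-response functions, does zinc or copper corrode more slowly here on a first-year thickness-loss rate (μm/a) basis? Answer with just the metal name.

copper

zinc: f(T) = -0.071·(T−10) [T>10 °C] = -1.2354
  Pd branch = 0.0129·Pd^0.44·e^(0.046·RH+f) = 0.3122 μm/a
  Cl⁻ term: 0.0175·8.0^0.57·exp(0.008·76+0.085·27.4) = 1.08
  sum: 0.3122 + 1.08 → r_corr = 1.392 μm/a
copper: f(T) = -0.080·(T−10) [T>10 °C] = -1.3920
  Pd branch = 0.0053·Pd^0.26·e^(0.059·RH+f) = 0.2017 μm/a
  Cl⁻ term: 0.01025·8.0^0.27·exp(0.036·76+0.049·27.4) = 1.061
  sum: 0.2017 + 1.061 → r_corr = 1.263 μm/a
Ordering by μm/a: zinc (1.39) > copper (1.26)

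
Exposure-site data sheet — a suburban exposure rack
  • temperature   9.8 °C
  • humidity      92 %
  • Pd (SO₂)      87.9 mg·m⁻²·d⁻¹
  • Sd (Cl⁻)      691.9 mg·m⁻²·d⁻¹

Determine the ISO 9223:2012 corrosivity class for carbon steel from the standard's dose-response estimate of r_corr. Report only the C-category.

carbon steel: T≤10 °C ⇒ hinge +0.150·(9.8−10) = -0.0300
  Pd branch = 1.77·Pd^0.52·e^(0.02·RH+f) = 110.9 μm/a
  Sd branch = 0.102·Sd^0.62·e^(0.033·RH+0.04·T) = 181.2 μm/a
  r_corr = 110.9 + 181.2 = 292.1 μm/a
ISO 9223 Table 2 (carbon steel): 200 < 292 ≤ 700 μm/a ⇒ CX

CX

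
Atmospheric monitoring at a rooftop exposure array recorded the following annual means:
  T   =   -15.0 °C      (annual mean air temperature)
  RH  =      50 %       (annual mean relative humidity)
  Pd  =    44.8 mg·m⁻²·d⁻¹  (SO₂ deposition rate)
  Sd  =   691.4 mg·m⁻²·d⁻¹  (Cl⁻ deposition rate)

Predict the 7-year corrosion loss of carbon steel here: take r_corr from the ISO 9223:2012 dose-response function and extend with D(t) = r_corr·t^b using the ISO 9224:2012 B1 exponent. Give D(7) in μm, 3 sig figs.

D(7) = 48.7 μm

carbon steel: temperature factor f = +0.150·(-25.0) = -3.7500
  Pd branch = 1.77·Pd^0.52·e^(0.02·RH+f) = 0.8172 μm/a
  Sd branch = 0.102·Sd^0.62·e^(0.033·RH+0.04·T) = 16.8 μm/a
  sum: 0.8172 + 16.8 → r_corr = 17.61 μm/a
ISO 9224: D(t) = r_corr · t^b with b = 0.523 (carbon steel, B1)
  D(7) = 17.61 × 7^0.523 = 17.61 × 2.767 = 48.74 μm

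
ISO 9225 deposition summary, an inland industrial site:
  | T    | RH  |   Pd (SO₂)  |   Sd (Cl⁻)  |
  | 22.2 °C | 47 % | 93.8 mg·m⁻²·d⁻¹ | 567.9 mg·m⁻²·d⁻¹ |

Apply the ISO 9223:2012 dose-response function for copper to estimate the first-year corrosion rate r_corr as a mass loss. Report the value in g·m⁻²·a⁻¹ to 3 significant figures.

r_corr = 9.14 g·m⁻²·a⁻¹

copper: T>10 °C ⇒ hinge -0.080·(22.2−10) = -0.9760
  Pd branch = 0.0053·Pd^0.26·e^(0.059·RH+f) = 0.1041 μm/a
  Cl⁻ term: 0.01025·567.9^0.27·exp(0.036·47+0.049·22.2) = 0.9154
  r_corr = 0.1041 + 0.9154 = 1.02 μm/a
Convert to mass loss: 1.02 μm/a × 8.96 g/cm³ = 9.135 g·m⁻²·a⁻¹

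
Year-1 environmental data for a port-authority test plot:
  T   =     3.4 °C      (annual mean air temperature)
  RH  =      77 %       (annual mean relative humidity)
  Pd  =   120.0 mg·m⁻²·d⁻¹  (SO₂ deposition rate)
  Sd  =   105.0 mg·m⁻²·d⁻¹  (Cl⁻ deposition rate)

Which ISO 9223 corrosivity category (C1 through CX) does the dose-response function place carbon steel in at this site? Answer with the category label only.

carbon steel: temperature factor f = +0.150·(-6.6) = -0.9900
  sulphur-dioxide contribution → 36.98 μm/a
  chloride contribution → 26.57 μm/a
  ⇒ r_corr(carbon steel) = 63.55 μm/a
Category bounds: 50…80 μm/a bracket r_corr ⇒ C4

C4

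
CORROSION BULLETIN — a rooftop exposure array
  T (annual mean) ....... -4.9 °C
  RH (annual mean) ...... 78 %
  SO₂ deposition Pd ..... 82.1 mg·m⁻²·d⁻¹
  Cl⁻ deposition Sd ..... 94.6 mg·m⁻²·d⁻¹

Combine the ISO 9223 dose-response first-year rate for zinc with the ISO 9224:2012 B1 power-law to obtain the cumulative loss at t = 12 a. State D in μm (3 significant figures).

zinc: f(T) = +0.038·(T−10) [T≤10 °C] = -0.5662
  Pd branch = 0.0129·Pd^0.44·e^(0.046·RH+f) = 1.842 μm/a
  Sd branch = 0.0175·Sd^0.57·e^(0.008·RH+0.085·T) = 0.288 μm/a
  sum: 1.842 + 0.288 → r_corr = 2.13 μm/a
ISO 9224: D(t) = r_corr · t^b with b = 0.813 (zinc, B1)
  D(12) = 2.13 × 12^0.813 = 2.13 × 7.54 = 16.06 μm

D(12) = 16.1 μm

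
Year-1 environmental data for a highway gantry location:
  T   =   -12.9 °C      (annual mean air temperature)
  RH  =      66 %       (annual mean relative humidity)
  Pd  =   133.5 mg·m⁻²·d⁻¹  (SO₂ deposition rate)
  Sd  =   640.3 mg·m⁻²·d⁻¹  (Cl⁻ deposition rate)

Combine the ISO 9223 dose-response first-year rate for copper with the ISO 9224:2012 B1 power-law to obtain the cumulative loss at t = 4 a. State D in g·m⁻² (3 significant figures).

D(4) = 8.75 g·m⁻²

copper: f(T) = +0.126·(T−10) [T≤10 °C] = -2.8854
  SO₂ term: 0.0053·133.5^0.26·exp(0.059·66-2.8854) = 0.05187
  Sd branch = 0.01025·Sd^0.27·e^(0.036·RH+0.049·T) = 0.3356 μm/a
  sum: 0.05187 + 0.3356 → r_corr = 0.3875 μm/a
Power-law: D(4) = r_corr · 4^0.667
  D(4) = 0.3875 × 4^0.667 = 0.3875 × 2.521 = 0.9768 μm
  Mass loss = 0.9768 μm × 8.96 g/cm³ = 8.752 g·m⁻²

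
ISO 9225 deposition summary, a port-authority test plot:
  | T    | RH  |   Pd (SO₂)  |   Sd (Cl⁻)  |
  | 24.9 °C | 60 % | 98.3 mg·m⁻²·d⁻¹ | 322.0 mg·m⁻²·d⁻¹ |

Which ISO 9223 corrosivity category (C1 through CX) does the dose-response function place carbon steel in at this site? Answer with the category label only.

carbon steel: temperature factor f = -0.054·(14.9) = -0.8046
  Pd branch = 1.77·Pd^0.52·e^(0.02·RH+f) = 28.56 μm/a
  Cl⁻ term: 0.102·322.0^0.62·exp(0.033·60+0.04·24.9) = 71.77
  sum: 28.56 + 71.77 → r_corr = 100.3 μm/a
ISO 9223 Table 2 (carbon steel): 80 < 100 ≤ 200 μm/a ⇒ C5

C5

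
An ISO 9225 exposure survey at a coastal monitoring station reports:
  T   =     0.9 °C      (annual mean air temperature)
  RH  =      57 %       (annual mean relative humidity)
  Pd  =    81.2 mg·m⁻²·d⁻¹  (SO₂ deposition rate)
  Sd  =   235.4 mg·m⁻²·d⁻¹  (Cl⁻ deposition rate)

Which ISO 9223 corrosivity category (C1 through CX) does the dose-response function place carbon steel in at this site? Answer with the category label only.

C3

carbon steel: temperature factor f = +0.150·(-9.1) = -1.3650
  sulphur-dioxide contribution → 13.91 μm/a
  chloride contribution → 20.5 μm/a
  total first-year rate 34.4 μm/a
34.4 μm/a falls in (25, 50] for carbon steel → category C3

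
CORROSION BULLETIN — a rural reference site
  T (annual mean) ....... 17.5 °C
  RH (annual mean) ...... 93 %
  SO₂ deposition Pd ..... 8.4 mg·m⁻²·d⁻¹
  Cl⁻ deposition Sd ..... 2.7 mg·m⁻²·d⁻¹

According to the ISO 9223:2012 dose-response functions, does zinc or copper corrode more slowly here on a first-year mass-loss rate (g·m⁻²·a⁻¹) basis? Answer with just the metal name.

zinc

zinc: f(T) = -0.071·(T−10) [T>10 °C] = -0.5325
  Pd branch = 0.0129·Pd^0.44·e^(0.046·RH+f) = 1.393 μm/a
  Sd branch = 0.0175·Sd^0.57·e^(0.008·RH+0.085·T) = 0.2871 μm/a
  r_corr = 1.393 + 0.2871 = 1.68 μm/a
  mass loss = 1.68 μm/a × 7.14 g/cm³ = 12 g·m⁻²·a⁻¹
copper: f(T) = -0.080·(T−10) [T>10 °C] = -0.6000
  Pd branch = 0.0053·Pd^0.26·e^(0.059·RH+f) = 1.222 μm/a
  Cl⁻ term: 0.01025·2.7^0.27·exp(0.036·93+0.049·17.5) = 0.8987
  r_corr = 1.222 + 0.8987 = 2.12 μm/a
  mass loss = 2.12 μm/a × 8.96 g/cm³ = 19 g·m⁻²·a⁻¹
Ordering by g·m⁻²·a⁻¹: copper (19) > zinc (12)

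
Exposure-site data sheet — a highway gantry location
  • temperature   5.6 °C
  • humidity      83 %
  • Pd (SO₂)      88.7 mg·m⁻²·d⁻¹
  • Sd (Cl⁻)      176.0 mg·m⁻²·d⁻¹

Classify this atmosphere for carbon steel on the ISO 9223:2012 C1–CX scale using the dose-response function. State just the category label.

C5

carbon steel: temperature factor f = +0.150·(-4.4) = -0.6600
  Pd branch = 1.77·Pd^0.52·e^(0.02·RH+f) = 49.57 μm/a
  Cl⁻ term: 0.102·176.0^0.62·exp(0.033·83+0.04·5.6) = 48.71
  r_corr = 49.57 + 48.71 = 98.28 μm/a
Category bounds: 80…200 μm/a bracket r_corr ⇒ C5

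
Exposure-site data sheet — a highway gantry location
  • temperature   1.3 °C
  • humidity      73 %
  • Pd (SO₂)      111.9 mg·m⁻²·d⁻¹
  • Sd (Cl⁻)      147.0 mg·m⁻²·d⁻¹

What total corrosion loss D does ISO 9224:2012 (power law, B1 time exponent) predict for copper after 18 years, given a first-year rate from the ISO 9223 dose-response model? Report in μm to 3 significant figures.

D(18) = 7.08 μm

copper: temperature factor f = +0.126·(-8.7) = -1.0962
  sulphur-dioxide contribution → 0.4481 μm/a
  chloride contribution → 0.582 μm/a
  total first-year rate 1.03 μm/a
Long-term exponent b (ISO 9224 Table 2, B1) = 0.667
  D(18) = 1.03 × 18^0.667 = 1.03 × 6.875 = 7.082 μm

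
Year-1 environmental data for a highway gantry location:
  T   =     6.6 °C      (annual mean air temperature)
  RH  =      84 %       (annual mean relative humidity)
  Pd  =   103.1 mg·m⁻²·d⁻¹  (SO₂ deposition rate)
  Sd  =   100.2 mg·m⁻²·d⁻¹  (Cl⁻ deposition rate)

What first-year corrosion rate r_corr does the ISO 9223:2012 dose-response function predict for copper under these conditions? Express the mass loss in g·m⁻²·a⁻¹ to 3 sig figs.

copper: f(T) = +0.126·(T−10) [T≤10 °C] = -0.4284
  sulphur-dioxide contribution → 1.637 μm/a
  chloride contribution → 1.011 μm/a
  ⇒ r_corr(copper) = 2.648 μm/a
Convert to mass loss: 2.648 μm/a × 8.96 g/cm³ = 23.72 g·m⁻²·a⁻¹

r_corr = 23.7 g·m⁻²·a⁻¹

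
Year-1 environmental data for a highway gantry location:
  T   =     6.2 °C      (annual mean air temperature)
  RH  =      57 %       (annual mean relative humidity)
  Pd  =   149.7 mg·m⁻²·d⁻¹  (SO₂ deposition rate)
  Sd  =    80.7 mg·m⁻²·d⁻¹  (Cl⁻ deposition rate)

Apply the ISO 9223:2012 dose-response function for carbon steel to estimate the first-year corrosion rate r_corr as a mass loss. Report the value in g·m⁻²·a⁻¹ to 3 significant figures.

carbon steel: f(T) = +0.150·(T−10) [T≤10 °C] = -0.5700
  Pd branch = 1.77·Pd^0.52·e^(0.02·RH+f) = 42.33 μm/a
  Cl⁻ term: 0.102·80.7^0.62·exp(0.033·57+0.04·6.2) = 13.05
  sum: 42.33 + 13.05 → r_corr = 55.37 μm/a
Convert to mass loss: 55.37 μm/a × 7.85 g/cm³ = 434.7 g·m⁻²·a⁻¹

r_corr = 435 g·m⁻²·a⁻¹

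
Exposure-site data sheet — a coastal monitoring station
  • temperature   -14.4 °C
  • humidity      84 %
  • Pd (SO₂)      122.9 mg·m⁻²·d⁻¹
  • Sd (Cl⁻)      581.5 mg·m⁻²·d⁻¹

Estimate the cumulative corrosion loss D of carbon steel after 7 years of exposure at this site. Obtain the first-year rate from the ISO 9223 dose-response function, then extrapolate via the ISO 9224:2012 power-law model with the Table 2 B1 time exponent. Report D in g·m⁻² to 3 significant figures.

D(7) = 1.10e+03 g·m⁻²

carbon steel: temperature factor f = +0.150·(-24.4) = -3.6600
  SO₂ term: 1.77·122.9^0.52·exp(0.02·84-3.6600) = 2.983
  Cl⁻ term: 0.102·581.5^0.62·exp(0.033·84+0.04·-14.4) = 47.46
  r_corr = 2.983 + 47.46 = 50.44 μm/a
ISO 9224: D(t) = r_corr · t^b with b = 0.523 (carbon steel, B1)
  D(7) = 50.44 × 7^0.523 = 50.44 × 2.767 = 139.6 μm
  Mass loss = 139.6 μm × 7.85 g/cm³ = 1096 g·m⁻²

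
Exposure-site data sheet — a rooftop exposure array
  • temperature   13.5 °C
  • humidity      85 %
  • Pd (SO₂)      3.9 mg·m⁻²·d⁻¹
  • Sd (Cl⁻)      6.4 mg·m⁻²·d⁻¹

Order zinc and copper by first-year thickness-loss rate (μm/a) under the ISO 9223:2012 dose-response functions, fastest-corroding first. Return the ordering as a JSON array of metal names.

["copper", "zinc"]

zinc: temperature factor f = -0.071·(3.5) = -0.2485
  sulphur-dioxide contribution → 0.9137 μm/a
  chloride contribution → 0.3135 μm/a
  ⇒ r_corr(zinc) = 1.227 μm/a
copper: temperature factor f = -0.080·(3.5) = -0.2800
  sulphur-dioxide contribution → 0.8597 μm/a
  chloride contribution → 0.6992 μm/a
  ⇒ r_corr(copper) = 1.559 μm/a
Ordering by μm/a: copper (1.56) > zinc (1.23)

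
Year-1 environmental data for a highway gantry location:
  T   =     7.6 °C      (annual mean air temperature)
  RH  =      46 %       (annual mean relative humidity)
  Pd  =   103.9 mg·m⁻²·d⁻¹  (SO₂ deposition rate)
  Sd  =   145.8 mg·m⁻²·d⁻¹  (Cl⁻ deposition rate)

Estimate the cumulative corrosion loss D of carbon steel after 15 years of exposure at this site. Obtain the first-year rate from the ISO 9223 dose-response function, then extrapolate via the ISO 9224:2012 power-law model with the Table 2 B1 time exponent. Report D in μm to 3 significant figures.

D(15) = 200 μm

carbon steel: T≤10 °C ⇒ hinge +0.150·(7.6−10) = -0.3600
  Pd branch = 1.77·Pd^0.52·e^(0.02·RH+f) = 34.66 μm/a
  Cl⁻ term: 0.102·145.8^0.62·exp(0.033·46+0.04·7.6) = 13.85
  sum: 34.66 + 13.85 → r_corr = 48.51 μm/a
Power-law: D(15) = r_corr · 15^0.523
  D(15) = 48.51 × 15^0.523 = 48.51 × 4.122 = 199.9 μm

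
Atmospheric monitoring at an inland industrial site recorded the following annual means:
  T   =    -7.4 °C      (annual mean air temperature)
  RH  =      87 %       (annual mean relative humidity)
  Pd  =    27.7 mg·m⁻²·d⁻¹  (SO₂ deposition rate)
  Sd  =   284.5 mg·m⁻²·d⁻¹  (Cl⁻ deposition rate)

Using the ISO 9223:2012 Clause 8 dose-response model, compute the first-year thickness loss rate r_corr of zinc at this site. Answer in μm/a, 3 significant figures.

zinc: T≤10 °C ⇒ hinge +0.038·(-7.4−10) = -0.6612
  SO₂ term: 0.0129·27.7^0.44·exp(0.046·87-0.6612) = 1.571
  Cl⁻ term: 0.0175·284.5^0.57·exp(0.008·87+0.085·-7.4) = 0.4688
  sum: 1.571 + 0.4688 → r_corr = 2.04 μm/a

r_corr = 2.04 μm/a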